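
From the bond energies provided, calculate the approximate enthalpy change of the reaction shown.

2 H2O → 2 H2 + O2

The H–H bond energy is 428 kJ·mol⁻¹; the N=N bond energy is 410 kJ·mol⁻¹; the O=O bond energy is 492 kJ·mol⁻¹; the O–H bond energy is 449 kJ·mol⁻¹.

Bonds broken (reactants):
  O–H: 4 × 449 = 1796
  Σ(broken) = 1796 kJ
Bonds formed (products):
  H–H: 2 × 428 = 856
  O=O: 1 × 492 = 492
  Σ(formed) = 1348 kJ
ΔH = Σ(broken) − Σ(formed) = 1796 − 1348 = +448 kJ

ΔH ≈ +448 kJ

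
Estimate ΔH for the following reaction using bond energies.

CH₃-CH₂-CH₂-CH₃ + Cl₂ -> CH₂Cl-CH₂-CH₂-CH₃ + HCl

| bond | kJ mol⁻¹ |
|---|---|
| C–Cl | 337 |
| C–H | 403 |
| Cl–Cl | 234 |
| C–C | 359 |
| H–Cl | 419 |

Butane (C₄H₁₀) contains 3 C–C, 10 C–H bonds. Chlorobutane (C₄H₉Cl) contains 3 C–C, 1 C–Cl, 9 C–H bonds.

Bonds broken (reactants):
  C–C: 3 × 359 = 1077
  C–H: 10 × 403 = 4030
  Cl–Cl: 1 × 234 = 234
  Σ(broken) = 5341 kJ
Bonds formed (products):
  C–C: 3 × 359 = 1077
  C–Cl: 1 × 337 = 337
  C–H: 9 × 403 = 3627
  H–Cl: 1 × 419 = 419
  Σ(formed) = 5460 kJ
ΔH = Σ(broken) − Σ(formed) = 5341 − 5460 = −119 kJ

ΔH ≈ −119 kJ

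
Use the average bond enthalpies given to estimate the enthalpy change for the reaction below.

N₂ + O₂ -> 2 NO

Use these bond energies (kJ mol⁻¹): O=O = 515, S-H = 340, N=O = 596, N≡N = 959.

Bonds broken (reactants):
  N≡N: 1 × 959 = 959
  O=O: 1 × 515 = 515
  Σ(broken) = 1474 kJ
Bonds formed (products):
  N=O: 2 × 596 = 1192
  Σ(formed) = 1192 kJ
ΔH = Σ(broken) − Σ(formed) = 1474 − 1192 = +282 kJ

ΔH ≈ +282 kJ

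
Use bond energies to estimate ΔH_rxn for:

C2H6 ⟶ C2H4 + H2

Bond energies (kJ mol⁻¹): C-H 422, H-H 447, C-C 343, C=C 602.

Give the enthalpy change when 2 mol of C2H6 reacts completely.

ΔH = +276 kJ

Bonds broken (reactants):
  C-C: 1 × 343 = 343
  C-H: 6 × 422 = 2532
  Σ(broken) = 2875 kJ
Bonds formed (products):
  C-H: 4 × 422 = 1688
  C=C: 1 × 602 = 602
  H-H: 1 × 447 = 447
  Σ(formed) = 2737 kJ
ΔH = Σ(broken) − Σ(formed) = 2875 − 2737 = +138 kJ
For 2× the reaction as written: 2 × (+138) = +276 kJ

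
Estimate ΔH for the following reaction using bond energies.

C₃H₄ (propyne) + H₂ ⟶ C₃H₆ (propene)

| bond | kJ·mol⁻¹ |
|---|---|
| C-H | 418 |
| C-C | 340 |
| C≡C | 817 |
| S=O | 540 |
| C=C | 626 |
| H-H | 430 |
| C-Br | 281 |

ΔH ≈ −215 kJ

Bonds broken (reactants):
  C≡C: 1 × 817 = 817
  C-C: 1 × 340 = 340
  C-H: 4 × 418 = 1672
  H-H: 1 × 430 = 430
  Σ(broken) = 3259 kJ
Bonds formed (products):
  C-C: 1 × 340 = 340
  C-H: 6 × 418 = 2508
  C=C: 1 × 626 = 626
  Σ(formed) = 3474 kJ
ΔH = Σ(broken) − Σ(formed) = 3259 − 3474 = −215 kJ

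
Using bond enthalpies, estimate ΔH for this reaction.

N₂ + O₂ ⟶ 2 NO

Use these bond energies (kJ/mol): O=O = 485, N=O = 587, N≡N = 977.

ΔH ≈ +288 kJ

Bonds broken (reactants):
  N≡N: 1 × 977 = 977
  O=O: 1 × 485 = 485
  Σ(broken) = 1462 kJ
Bonds formed (products):
  N=O: 2 × 587 = 1174
  Σ(formed) = 1174 kJ
ΔH = Σ(broken) − Σ(formed) = 1462 − 1174 = +288 kJ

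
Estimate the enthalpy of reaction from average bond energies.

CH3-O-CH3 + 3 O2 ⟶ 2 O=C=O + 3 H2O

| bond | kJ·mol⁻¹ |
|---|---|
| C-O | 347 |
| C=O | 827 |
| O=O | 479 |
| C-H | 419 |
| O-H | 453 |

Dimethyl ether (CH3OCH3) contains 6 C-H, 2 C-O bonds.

Bonds broken (reactants):
  C-H: 6 × 419 = 2514
  C-O: 2 × 347 = 694
  O=O: 3 × 479 = 1437
  Σ(broken) = 4645 kJ
Bonds formed (products):
  C=O: 4 × 827 = 3308
  O-H: 6 × 453 = 2718
  Σ(formed) = 6026 kJ
ΔH = Σ(broken) − Σ(formed) = 4645 − 6026 = −1381 kJ

ΔH ≈ −1381 kJ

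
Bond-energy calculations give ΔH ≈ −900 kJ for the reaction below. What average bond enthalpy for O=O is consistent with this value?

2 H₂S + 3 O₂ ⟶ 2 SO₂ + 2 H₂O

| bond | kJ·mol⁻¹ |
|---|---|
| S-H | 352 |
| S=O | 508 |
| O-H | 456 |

Let D be the O=O bond energy.
Σ(broken) = 3×D + 4×352 = 1408 + 3D
Σ(formed) = 4×456 + 4×508 = 3856
ΔH = Σ(broken) − Σ(formed) = (1408 + 3D) − (3856) = −2448 + 3D
Setting this equal to −900 kJ gives 3D = 1548, so D = 516 kJ/mol.

D(O=O) ≈ 516 kJ/mol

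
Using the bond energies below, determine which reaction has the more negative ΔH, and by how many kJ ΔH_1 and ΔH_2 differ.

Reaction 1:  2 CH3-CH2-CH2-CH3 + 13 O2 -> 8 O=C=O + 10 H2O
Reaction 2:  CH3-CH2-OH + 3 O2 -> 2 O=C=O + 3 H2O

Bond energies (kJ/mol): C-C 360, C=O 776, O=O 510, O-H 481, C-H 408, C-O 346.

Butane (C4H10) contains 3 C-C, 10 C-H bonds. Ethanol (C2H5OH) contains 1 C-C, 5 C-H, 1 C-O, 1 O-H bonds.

Reaction 1:
  Bonds broken (reactants):
    C-C: 6 × 360 = 2160
    C-H: 20 × 408 = 8160
    O=O: 13 × 510 = 6630
    Σ(broken) = 16950 kJ
  Bonds formed (products):
    C=O: 16 × 776 = 12416
    O-H: 20 × 481 = 9620
    Σ(formed) = 22036 kJ
  ΔH_1 = 16950 − 22036 = −5086 kJ
Reaction 2:
  Bonds broken (reactants):
    C-C: 1 × 360 = 360
    C-H: 5 × 408 = 2040
    C-O: 1 × 346 = 346
    O-H: 1 × 481 = 481
    O=O: 3 × 510 = 1530
    Σ(broken) = 4757 kJ
  Bonds formed (products):
    C=O: 4 × 776 = 3104
    O-H: 6 × 481 = 2886
    Σ(formed) = 5990 kJ
  ΔH_2 = 4757 − 5990 = −1233 kJ
ΔH_1 − ΔH_2 = −3853 kJ, so reaction 1 has the more negative ΔH; |ΔH_1 − ΔH_2| = 3853 kJ.

Reaction 1, by 3853 kJ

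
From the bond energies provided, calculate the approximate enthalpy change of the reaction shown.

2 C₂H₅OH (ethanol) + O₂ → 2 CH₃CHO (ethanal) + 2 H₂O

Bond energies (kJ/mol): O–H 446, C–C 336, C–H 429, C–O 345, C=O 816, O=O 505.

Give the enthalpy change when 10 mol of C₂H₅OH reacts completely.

Bonds broken (reactants):
  C–C: 2 × 336 = 672
  C–H: 10 × 429 = 4290
  C–O: 2 × 345 = 690
  O–H: 2 × 446 = 892
  O=O: 1 × 505 = 505
  Σ(broken) = 7049 kJ
Bonds formed (products):
  C–C: 2 × 336 = 672
  C–H: 8 × 429 = 3432
  C=O: 2 × 816 = 1632
  O–H: 4 × 446 = 1784
  Σ(formed) = 7520 kJ
ΔH = Σ(broken) − Σ(formed) = 7049 − 7520 = −471 kJ
For 5× the reaction as written: 5 × (−471) = −2355 kJ

ΔH = −2355 kJ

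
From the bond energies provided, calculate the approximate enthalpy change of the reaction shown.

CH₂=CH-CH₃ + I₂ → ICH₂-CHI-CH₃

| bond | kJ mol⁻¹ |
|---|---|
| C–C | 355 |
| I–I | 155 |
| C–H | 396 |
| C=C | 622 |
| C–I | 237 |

Bonds broken (reactants):
  C–C: 1 × 355 = 355
  C–H: 6 × 396 = 2376
  C=C: 1 × 622 = 622
  I–I: 1 × 155 = 155
  Σ(broken) = 3508 kJ
Bonds formed (products):
  C–C: 2 × 355 = 710
  C–H: 6 × 396 = 2376
  C–I: 2 × 237 = 474
  Σ(formed) = 3560 kJ
ΔH = Σ(broken) − Σ(formed) = 3508 − 3560 = −52 kJ

ΔH ≈ −52 kJ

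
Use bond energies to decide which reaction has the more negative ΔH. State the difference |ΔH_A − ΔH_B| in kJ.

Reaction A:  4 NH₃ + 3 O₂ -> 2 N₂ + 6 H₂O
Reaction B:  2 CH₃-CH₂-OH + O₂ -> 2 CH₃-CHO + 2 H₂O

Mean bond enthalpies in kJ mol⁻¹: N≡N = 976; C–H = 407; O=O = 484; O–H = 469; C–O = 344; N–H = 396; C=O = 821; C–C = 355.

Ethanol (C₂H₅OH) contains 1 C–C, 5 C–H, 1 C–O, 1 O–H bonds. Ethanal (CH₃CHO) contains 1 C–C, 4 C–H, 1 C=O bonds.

Reaction A, by 782 kJ

Reaction A:
  Bonds broken (reactants):
    N–H: 12 × 396 = 4752
    O=O: 3 × 484 = 1452
    Σ(broken) = 6204 kJ
  Bonds formed (products):
    N≡N: 2 × 976 = 1952
    O–H: 12 × 469 = 5628
    Σ(formed) = 7580 kJ
  ΔH_A = 6204 − 7580 = −1376 kJ
Reaction B:
  Bonds broken (reactants):
    C–C: 2 × 355 = 710
    C–H: 10 × 407 = 4070
    C–O: 2 × 344 = 688
    O–H: 2 × 469 = 938
    O=O: 1 × 484 = 484
    Σ(broken) = 6890 kJ
  Bonds formed (products):
    C–C: 2 × 355 = 710
    C–H: 8 × 407 = 3256
    C=O: 2 × 821 = 1642
    O–H: 4 × 469 = 1876
    Σ(formed) = 7484 kJ
  ΔH_B = 6890 − 7484 = −594 kJ
ΔH_A − ΔH_B = −782 kJ, so reaction A has the more negative ΔH; |ΔH_A − ΔH_B| = 782 kJ.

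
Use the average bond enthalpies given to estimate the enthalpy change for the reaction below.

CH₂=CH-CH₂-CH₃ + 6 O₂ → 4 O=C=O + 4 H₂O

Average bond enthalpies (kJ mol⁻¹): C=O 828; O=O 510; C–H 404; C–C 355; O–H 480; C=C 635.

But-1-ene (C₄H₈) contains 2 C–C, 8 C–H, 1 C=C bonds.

Bonds broken (reactants):
  C–C: 2 × 355 = 710
  C–H: 8 × 404 = 3232
  C=C: 1 × 635 = 635
  O=O: 6 × 510 = 3060
  Σ(broken) = 7637 kJ
Bonds formed (products):
  C=O: 8 × 828 = 6624
  O–H: 8 × 480 = 3840
  Σ(formed) = 10464 kJ
ΔH = Σ(broken) − Σ(formed) = 7637 − 10464 = −2827 kJ

ΔH ≈ −2827 kJ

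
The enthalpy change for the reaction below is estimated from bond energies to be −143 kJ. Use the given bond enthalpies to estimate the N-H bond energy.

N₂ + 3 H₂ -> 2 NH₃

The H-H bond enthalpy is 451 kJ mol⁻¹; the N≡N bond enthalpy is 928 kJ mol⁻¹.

D(N-H) ≈ 404 kJ/mol

Let D be the N-H bond energy.
Σ(broken) = 3×451 + 1×928 = 2281
Σ(formed) = 6×D = 6D
ΔH = Σ(broken) − Σ(formed) = (2281) − (6D) = +2281 − 6D
Setting this equal to −143 kJ gives 6D = 2424, so D = 404 kJ/mol.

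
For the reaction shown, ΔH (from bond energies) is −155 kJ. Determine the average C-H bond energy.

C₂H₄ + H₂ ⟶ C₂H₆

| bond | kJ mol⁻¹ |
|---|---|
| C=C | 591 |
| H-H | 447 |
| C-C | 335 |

Let D be the C-H bond energy.
Σ(broken) = 4×D + 1×591 + 1×447 = 1038 + 4D
Σ(formed) = 1×335 + 6×D = 335 + 6D
ΔH = Σ(broken) − Σ(formed) = (1038 + 4D) − (335 + 6D) = +703 − 2D
Setting this equal to −155 kJ gives 2D = 858, so D = 429 kJ/mol.

D(C-H) ≈ 429 kJ/mol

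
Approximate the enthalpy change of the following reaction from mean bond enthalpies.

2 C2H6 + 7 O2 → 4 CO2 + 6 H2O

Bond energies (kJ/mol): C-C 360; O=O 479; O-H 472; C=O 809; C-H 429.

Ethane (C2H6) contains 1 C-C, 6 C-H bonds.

ΔH ≈ −2915 kJ

Bonds broken (reactants):
  C-C: 2 × 360 = 720
  C-H: 12 × 429 = 5148
  O=O: 7 × 479 = 3353
  Σ(broken) = 9221 kJ
Bonds formed (products):
  C=O: 8 × 809 = 6472
  O-H: 12 × 472 = 5664
  Σ(formed) = 12136 kJ
ΔH = Σ(broken) − Σ(formed) = 9221 − 12136 = −2915 kJ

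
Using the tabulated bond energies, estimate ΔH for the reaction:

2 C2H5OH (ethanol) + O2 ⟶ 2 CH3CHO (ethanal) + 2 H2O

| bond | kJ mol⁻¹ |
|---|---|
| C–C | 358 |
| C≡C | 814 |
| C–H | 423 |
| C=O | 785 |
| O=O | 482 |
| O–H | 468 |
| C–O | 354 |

Bonds broken (reactants):
  C–C: 2 × 358 = 716
  C–H: 10 × 423 = 4230
  C–O: 2 × 354 = 708
  O–H: 2 × 468 = 936
  O=O: 1 × 482 = 482
  Σ(broken) = 7072 kJ
Bonds formed (products):
  C–C: 2 × 358 = 716
  C–H: 8 × 423 = 3384
  C=O: 2 × 785 = 1570
  O–H: 4 × 468 = 1872
  Σ(formed) = 7542 kJ
ΔH = Σ(broken) − Σ(formed) = 7072 − 7542 = −470 kJ

ΔH ≈ −470 kJ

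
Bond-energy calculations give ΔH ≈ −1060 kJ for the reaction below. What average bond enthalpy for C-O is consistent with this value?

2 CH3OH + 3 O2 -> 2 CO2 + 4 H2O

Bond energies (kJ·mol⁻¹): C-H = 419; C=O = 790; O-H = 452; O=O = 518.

Let D be the C-O bond energy.
Σ(broken) = 6×419 + 2×D + 2×452 + 3×518 = 4972 + 2D
Σ(formed) = 4×790 + 8×452 = 6776
ΔH = Σ(broken) − Σ(formed) = (4972 + 2D) − (6776) = −1804 + 2D
Setting this equal to −1060 kJ gives 2D = 744, so D = 372 kJ/mol.

D(C-O) ≈ 372 kJ/mol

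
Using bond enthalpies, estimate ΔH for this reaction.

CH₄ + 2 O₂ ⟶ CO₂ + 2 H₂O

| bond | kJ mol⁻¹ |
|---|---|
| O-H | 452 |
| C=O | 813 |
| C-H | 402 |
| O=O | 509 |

ΔH ≈ −808 kJ

Bonds broken (reactants):
  C-H: 4 × 402 = 1608
  O=O: 2 × 509 = 1018
  Σ(broken) = 2626 kJ
Bonds formed (products):
  C=O: 2 × 813 = 1626
  O-H: 4 × 452 = 1808
  Σ(formed) = 3434 kJ
ΔH = Σ(broken) − Σ(formed) = 2626 − 3434 = −808 kJ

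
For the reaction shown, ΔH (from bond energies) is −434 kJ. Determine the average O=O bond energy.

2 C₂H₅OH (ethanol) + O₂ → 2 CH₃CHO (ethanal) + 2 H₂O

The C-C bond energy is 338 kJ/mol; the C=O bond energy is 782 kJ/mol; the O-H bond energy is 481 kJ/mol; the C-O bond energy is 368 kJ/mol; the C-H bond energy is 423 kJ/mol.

Let D be the O=O bond energy.
Σ(broken) = 2×338 + 10×423 + 2×368 + 2×481 + 1×D = 6604 + D
Σ(formed) = 2×338 + 8×423 + 2×782 + 4×481 = 7548
ΔH = Σ(broken) − Σ(formed) = (6604 + D) − (7548) = −944 + D
Setting this equal to −434 kJ gives D = 510 kJ/mol.

D(O=O) ≈ 510 kJ/mol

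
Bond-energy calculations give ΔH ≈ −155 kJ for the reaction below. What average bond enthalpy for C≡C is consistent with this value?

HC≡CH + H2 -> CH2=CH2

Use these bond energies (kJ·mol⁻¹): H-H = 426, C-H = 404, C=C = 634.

D(C≡C) ≈ 861 kJ/mol

Let D be the C≡C bond energy.
Σ(broken) = 1×D + 2×404 + 1×426 = 1234 + D
Σ(formed) = 4×404 + 1×634 = 2250
ΔH = Σ(broken) − Σ(formed) = (1234 + D) − (2250) = −1016 + D
Setting this equal to −155 kJ gives D = 861 kJ/mol.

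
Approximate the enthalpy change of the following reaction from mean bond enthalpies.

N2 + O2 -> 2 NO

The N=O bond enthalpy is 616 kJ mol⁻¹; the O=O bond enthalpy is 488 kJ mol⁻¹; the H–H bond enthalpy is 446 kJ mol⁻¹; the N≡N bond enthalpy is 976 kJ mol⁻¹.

Bonds broken (reactants):
  N≡N: 1 × 976 = 976
  O=O: 1 × 488 = 488
  Σ(broken) = 1464 kJ
Bonds formed (products):
  N=O: 2 × 616 = 1232
  Σ(formed) = 1232 kJ
ΔH = Σ(broken) − Σ(formed) = 1464 − 1232 = +232 kJ

ΔH ≈ +232 kJ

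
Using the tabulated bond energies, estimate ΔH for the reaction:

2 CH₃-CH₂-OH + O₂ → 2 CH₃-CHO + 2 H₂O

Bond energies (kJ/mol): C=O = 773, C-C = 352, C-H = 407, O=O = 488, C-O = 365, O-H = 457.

Bonds broken (reactants):
  C-C: 2 × 352 = 704
  C-H: 10 × 407 = 4070
  C-O: 2 × 365 = 730
  O-H: 2 × 457 = 914
  O=O: 1 × 488 = 488
  Σ(broken) = 6906 kJ
Bonds formed (products):
  C-C: 2 × 352 = 704
  C-H: 8 × 407 = 3256
  C=O: 2 × 773 = 1546
  O-H: 4 × 457 = 1828
  Σ(formed) = 7334 kJ
ΔH = Σ(broken) − Σ(formed) = 6906 − 7334 = −428 kJ

ΔH ≈ −428 kJ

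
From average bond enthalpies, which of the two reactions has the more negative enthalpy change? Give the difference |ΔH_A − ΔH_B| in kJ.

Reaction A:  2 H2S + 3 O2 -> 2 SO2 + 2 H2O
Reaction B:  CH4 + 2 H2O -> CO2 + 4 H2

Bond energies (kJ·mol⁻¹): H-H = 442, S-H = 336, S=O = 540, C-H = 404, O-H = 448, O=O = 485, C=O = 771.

Reaction A:
  Bonds broken (reactants):
    O=O: 3 × 485 = 1455
    S-H: 4 × 336 = 1344
    Σ(broken) = 2799 kJ
  Bonds formed (products):
    O-H: 4 × 448 = 1792
    S=O: 4 × 540 = 2160
    Σ(formed) = 3952 kJ
  ΔH_A = 2799 − 3952 = −1153 kJ
Reaction B:
  Bonds broken (reactants):
    C-H: 4 × 404 = 1616
    O-H: 4 × 448 = 1792
    Σ(broken) = 3408 kJ
  Bonds formed (products):
    C=O: 2 × 771 = 1542
    H-H: 4 × 442 = 1768
    Σ(formed) = 3310 kJ
  ΔH_B = 3408 − 3310 = +98 kJ
ΔH_A − ΔH_B = −1251 kJ, so reaction A has the more negative ΔH; |ΔH_A − ΔH_B| = 1251 kJ.

Reaction A, by 1251 kJ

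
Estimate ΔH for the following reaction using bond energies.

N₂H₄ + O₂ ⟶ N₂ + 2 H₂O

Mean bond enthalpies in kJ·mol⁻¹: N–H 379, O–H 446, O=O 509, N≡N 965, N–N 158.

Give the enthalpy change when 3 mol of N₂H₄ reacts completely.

ΔH = −1698 kJ

Bonds broken (reactants):
  N–H: 4 × 379 = 1516
  N–N: 1 × 158 = 158
  O=O: 1 × 509 = 509
  Σ(broken) = 2183 kJ
Bonds formed (products):
  N≡N: 1 × 965 = 965
  O–H: 4 × 446 = 1784
  Σ(formed) = 2749 kJ
ΔH = Σ(broken) − Σ(formed) = 2183 − 2749 = −566 kJ
For 3× the reaction as written: 3 × (−566) = −1698 kJ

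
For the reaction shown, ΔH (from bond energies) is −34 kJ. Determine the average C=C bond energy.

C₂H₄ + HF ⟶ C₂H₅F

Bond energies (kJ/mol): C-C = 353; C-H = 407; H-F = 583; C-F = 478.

D(C=C) ≈ 621 kJ/mol

Let D be the C=C bond energy.
Σ(broken) = 4×407 + 1×D + 1×583 = 2211 + D
Σ(formed) = 1×353 + 1×478 + 5×407 = 2866
ΔH = Σ(broken) − Σ(formed) = (2211 + D) − (2866) = −655 + D
Setting this equal to −34 kJ gives D = 621 kJ/mol.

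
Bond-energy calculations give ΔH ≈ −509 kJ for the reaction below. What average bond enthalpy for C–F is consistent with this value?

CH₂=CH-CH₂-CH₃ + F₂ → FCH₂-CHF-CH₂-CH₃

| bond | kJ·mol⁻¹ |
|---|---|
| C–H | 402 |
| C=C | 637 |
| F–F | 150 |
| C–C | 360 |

D(C–F) ≈ 468 kJ/mol

Let D be the C–F bond energy.
Σ(broken) = 2×360 + 8×402 + 1×637 + 1×150 = 4723
Σ(formed) = 3×360 + 2×D + 8×402 = 4296 + 2D
ΔH = Σ(broken) − Σ(formed) = (4723) − (4296 + 2D) = +427 − 2D
Setting this equal to −509 kJ gives 2D = 936, so D = 468 kJ/mol.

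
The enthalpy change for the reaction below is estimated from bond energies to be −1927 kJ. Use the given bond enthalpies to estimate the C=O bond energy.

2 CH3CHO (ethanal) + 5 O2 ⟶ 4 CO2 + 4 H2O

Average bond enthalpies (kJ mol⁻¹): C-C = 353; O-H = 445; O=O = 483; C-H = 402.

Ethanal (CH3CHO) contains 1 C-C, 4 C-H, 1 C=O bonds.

D(C=O) ≈ 784 kJ/mol

Let D be the C=O bond energy.
Σ(broken) = 2×353 + 8×402 + 2×D + 5×483 = 6337 + 2D
Σ(formed) = 8×D + 8×445 = 3560 + 8D
ΔH = Σ(broken) − Σ(formed) = (6337 + 2D) − (3560 + 8D) = +2777 − 6D
Setting this equal to −1927 kJ gives 6D = 4704, so D = 784 kJ/mol.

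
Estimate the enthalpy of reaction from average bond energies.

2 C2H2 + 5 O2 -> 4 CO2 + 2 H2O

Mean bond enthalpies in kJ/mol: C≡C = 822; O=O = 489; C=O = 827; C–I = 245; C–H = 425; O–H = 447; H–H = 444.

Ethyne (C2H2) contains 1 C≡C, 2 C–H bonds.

Bonds broken (reactants):
  C≡C: 2 × 822 = 1644
  C–H: 4 × 425 = 1700
  O=O: 5 × 489 = 2445
  Σ(broken) = 5789 kJ
Bonds formed (products):
  C=O: 8 × 827 = 6616
  O–H: 4 × 447 = 1788
  Σ(formed) = 8404 kJ
ΔH = Σ(broken) − Σ(formed) = 5789 − 8404 = −2615 kJ

ΔH ≈ −2615 kJ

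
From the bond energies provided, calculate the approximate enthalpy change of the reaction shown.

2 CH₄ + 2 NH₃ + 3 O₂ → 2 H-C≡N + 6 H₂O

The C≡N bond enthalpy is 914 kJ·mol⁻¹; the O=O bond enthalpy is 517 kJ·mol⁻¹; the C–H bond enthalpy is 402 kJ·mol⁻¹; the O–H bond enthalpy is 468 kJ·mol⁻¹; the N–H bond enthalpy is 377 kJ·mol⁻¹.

ΔH ≈ −1219 kJ

Bonds broken (reactants):
  C–H: 8 × 402 = 3216
  N–H: 6 × 377 = 2262
  O=O: 3 × 517 = 1551
  Σ(broken) = 7029 kJ
Bonds formed (products):
  C≡N: 2 × 914 = 1828
  C–H: 2 × 402 = 804
  O–H: 12 × 468 = 5616
  Σ(formed) = 8248 kJ
ΔH = Σ(broken) − Σ(formed) = 7029 − 8248 = −1219 kJ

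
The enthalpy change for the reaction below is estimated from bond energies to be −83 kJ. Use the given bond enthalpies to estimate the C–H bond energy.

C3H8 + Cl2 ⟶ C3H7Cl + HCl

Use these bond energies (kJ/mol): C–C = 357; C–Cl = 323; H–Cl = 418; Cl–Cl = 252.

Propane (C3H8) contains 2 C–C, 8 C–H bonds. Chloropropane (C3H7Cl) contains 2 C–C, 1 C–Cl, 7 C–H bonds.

Let D be the C–H bond energy.
Σ(broken) = 2×357 + 8×D + 1×252 = 966 + 8D
Σ(formed) = 2×357 + 1×323 + 7×D + 1×418 = 1455 + 7D
ΔH = Σ(broken) − Σ(formed) = (966 + 8D) − (1455 + 7D) = −489 + D
Setting this equal to −83 kJ gives D = 406 kJ/mol.

D(C–H) ≈ 406 kJ/mol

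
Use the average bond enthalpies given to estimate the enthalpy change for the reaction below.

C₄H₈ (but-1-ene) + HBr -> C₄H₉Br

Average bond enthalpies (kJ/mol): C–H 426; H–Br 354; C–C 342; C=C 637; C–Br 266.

Bonds broken (reactants):
  C–C: 2 × 342 = 684
  C–H: 8 × 426 = 3408
  C=C: 1 × 637 = 637
  H–Br: 1 × 354 = 354
  Σ(broken) = 5083 kJ
Bonds formed (products):
  C–Br: 1 × 266 = 266
  C–C: 3 × 342 = 1026
  C–H: 9 × 426 = 3834
  Σ(formed) = 5126 kJ
ΔH = Σ(broken) − Σ(formed) = 5083 − 5126 = −43 kJ

ΔH ≈ −43 kJ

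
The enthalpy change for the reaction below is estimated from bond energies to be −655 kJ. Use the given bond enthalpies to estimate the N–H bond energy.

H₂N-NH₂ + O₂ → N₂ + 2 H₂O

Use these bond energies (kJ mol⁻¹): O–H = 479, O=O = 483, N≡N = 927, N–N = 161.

Let D be the N–H bond energy.
Σ(broken) = 4×D + 1×161 + 1×483 = 644 + 4D
Σ(formed) = 1×927 + 4×479 = 2843
ΔH = Σ(broken) − Σ(formed) = (644 + 4D) − (2843) = −2199 + 4D
Setting this equal to −655 kJ gives 4D = 1544, so D = 386 kJ/mol.

D(N–H) ≈ 386 kJ/mol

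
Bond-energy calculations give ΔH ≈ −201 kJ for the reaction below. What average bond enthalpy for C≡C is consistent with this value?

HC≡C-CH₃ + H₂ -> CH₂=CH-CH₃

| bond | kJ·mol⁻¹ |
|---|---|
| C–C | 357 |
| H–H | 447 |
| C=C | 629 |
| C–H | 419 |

D(C≡C) ≈ 819 kJ/mol

Let D be the C≡C bond energy.
Σ(broken) = 1×D + 1×357 + 4×419 + 1×447 = 2480 + D
Σ(formed) = 1×357 + 6×419 + 1×629 = 3500
ΔH = Σ(broken) − Σ(formed) = (2480 + D) − (3500) = −1020 + D
Setting this equal to −201 kJ gives D = 819 kJ/mol.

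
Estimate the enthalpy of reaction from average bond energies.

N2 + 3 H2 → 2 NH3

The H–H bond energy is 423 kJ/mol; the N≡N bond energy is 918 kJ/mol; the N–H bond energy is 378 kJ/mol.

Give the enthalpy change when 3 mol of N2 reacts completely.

ΔH = −243 kJ

Bonds broken (reactants):
  H–H: 3 × 423 = 1269
  N≡N: 1 × 918 = 918
  Σ(broken) = 2187 kJ
Bonds formed (products):
  N–H: 6 × 378 = 2268
  Σ(formed) = 2268 kJ
ΔH = Σ(broken) − Σ(formed) = 2187 − 2268 = −81 kJ
For 3× the reaction as written: 3 × (−81) = −243 kJ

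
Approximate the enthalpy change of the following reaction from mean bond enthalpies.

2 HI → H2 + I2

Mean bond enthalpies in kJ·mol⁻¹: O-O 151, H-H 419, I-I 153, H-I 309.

Bonds broken (reactants):
  H-I: 2 × 309 = 618
  Σ(broken) = 618 kJ
Bonds formed (products):
  H-H: 1 × 419 = 419
  I-I: 1 × 153 = 153
  Σ(formed) = 572 kJ
ΔH = Σ(broken) − Σ(formed) = 618 − 572 = +46 kJ

ΔH ≈ +46 kJ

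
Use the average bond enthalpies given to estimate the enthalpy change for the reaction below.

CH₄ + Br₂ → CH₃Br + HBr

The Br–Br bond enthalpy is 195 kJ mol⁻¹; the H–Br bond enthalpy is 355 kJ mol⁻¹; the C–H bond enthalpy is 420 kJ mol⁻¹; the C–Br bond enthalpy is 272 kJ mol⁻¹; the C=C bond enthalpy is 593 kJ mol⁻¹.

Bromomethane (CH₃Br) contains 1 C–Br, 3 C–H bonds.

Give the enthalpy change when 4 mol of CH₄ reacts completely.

Bonds broken (reactants):
  Br–Br: 1 × 195 = 195
  C–H: 4 × 420 = 1680
  Σ(broken) = 1875 kJ
Bonds formed (products):
  C–Br: 1 × 272 = 272
  C–H: 3 × 420 = 1260
  H–Br: 1 × 355 = 355
  Σ(formed) = 1887 kJ
ΔH = Σ(broken) − Σ(formed) = 1875 − 1887 = −12 kJ
For 4× the reaction as written: 4 × (−12) = −48 kJ

ΔH = −48 kJ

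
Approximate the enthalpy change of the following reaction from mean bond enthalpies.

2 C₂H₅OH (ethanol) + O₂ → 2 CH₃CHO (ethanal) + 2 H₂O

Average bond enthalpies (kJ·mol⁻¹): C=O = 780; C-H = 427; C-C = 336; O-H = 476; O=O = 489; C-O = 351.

ΔH ≈ −467 kJ

Bonds broken (reactants):
  C-C: 2 × 336 = 672
  C-H: 10 × 427 = 4270
  C-O: 2 × 351 = 702
  O-H: 2 × 476 = 952
  O=O: 1 × 489 = 489
  Σ(broken) = 7085 kJ
Bonds formed (products):
  C-C: 2 × 336 = 672
  C-H: 8 × 427 = 3416
  C=O: 2 × 780 = 1560
  O-H: 4 × 476 = 1904
  Σ(formed) = 7552 kJ
ΔH = Σ(broken) − Σ(formed) = 7085 − 7552 = −467 kJ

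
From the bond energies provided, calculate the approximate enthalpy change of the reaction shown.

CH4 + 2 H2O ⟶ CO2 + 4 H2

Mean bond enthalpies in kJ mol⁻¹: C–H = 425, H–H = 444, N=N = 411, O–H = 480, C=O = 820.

Bonds broken (reactants):
  C–H: 4 × 425 = 1700
  O–H: 4 × 480 = 1920
  Σ(broken) = 3620 kJ
Bonds formed (products):
  C=O: 2 × 820 = 1640
  H–H: 4 × 444 = 1776
  Σ(formed) = 3416 kJ
ΔH = Σ(broken) − Σ(formed) = 3620 − 3416 = +204 kJ

ΔH ≈ +204 kJ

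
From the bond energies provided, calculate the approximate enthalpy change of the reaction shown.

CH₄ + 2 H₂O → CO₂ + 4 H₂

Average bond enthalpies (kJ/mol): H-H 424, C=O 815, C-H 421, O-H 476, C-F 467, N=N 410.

Bonds broken (reactants):
  C-H: 4 × 421 = 1684
  O-H: 4 × 476 = 1904
  Σ(broken) = 3588 kJ
Bonds formed (products):
  C=O: 2 × 815 = 1630
  H-H: 4 × 424 = 1696
  Σ(formed) = 3326 kJ
ΔH = Σ(broken) − Σ(formed) = 3588 − 3326 = +262 kJ

ΔH ≈ +262 kJ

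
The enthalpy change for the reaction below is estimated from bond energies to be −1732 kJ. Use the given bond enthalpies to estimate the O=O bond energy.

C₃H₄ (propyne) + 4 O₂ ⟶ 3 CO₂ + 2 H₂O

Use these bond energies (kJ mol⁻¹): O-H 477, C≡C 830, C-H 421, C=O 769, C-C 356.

D(O=O) ≈ 480 kJ/mol

Let D be the O=O bond energy.
Σ(broken) = 1×830 + 1×356 + 4×421 + 4×D = 2870 + 4D
Σ(formed) = 6×769 + 4×477 = 6522
ΔH = Σ(broken) − Σ(formed) = (2870 + 4D) − (6522) = −3652 + 4D
Setting this equal to −1732 kJ gives 4D = 1920, so D = 480 kJ/mol.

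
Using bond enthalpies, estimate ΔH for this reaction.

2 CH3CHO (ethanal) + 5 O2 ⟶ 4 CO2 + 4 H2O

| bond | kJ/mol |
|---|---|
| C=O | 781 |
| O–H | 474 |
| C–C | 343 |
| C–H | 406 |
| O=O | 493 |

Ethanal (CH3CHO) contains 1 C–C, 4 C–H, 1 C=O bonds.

Bonds broken (reactants):
  C–C: 2 × 343 = 686
  C–H: 8 × 406 = 3248
  C=O: 2 × 781 = 1562
  O=O: 5 × 493 = 2465
  Σ(broken) = 7961 kJ
Bonds formed (products):
  C=O: 8 × 781 = 6248
  O–H: 8 × 474 = 3792
  Σ(formed) = 10040 kJ
ΔH = Σ(broken) − Σ(formed) = 7961 − 10040 = −2079 kJ

ΔH ≈ −2079 kJ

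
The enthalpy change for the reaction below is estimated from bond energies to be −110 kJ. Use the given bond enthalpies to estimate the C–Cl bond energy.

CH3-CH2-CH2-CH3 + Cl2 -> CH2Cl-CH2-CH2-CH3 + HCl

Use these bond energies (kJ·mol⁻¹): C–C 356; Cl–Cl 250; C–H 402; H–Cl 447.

D(C–Cl) ≈ 315 kJ/mol

Let D be the C–Cl bond energy.
Σ(broken) = 3×356 + 10×402 + 1×250 = 5338
Σ(formed) = 3×356 + 1×D + 9×402 + 1×447 = 5133 + D
ΔH = Σ(broken) − Σ(formed) = (5338) − (5133 + D) = +205 − D
Setting this equal to −110 kJ gives D = 315 kJ/mol.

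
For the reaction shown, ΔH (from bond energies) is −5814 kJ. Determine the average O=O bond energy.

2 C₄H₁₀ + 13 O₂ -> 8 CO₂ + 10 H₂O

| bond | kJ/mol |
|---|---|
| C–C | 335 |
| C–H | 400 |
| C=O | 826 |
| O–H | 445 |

D(O=O) ≈ 484 kJ/mol

Let D be the O=O bond energy.
Σ(broken) = 6×335 + 20×400 + 13×D = 10010 + 13D
Σ(formed) = 16×826 + 20×445 = 22116
ΔH = Σ(broken) − Σ(formed) = (10010 + 13D) − (22116) = −12106 + 13D
Setting this equal to −5814 kJ gives 13D = 6292, so D = 484 kJ/mol.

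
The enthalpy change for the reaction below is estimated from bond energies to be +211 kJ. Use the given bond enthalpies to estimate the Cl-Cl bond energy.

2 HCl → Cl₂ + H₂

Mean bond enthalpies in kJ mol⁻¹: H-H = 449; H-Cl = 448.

D(Cl-Cl) ≈ 236 kJ/mol

Let D be the Cl-Cl bond energy.
Σ(broken) = 2×448 = 896
Σ(formed) = 1×D + 1×449 = 449 + D
ΔH = Σ(broken) − Σ(formed) = (896) − (449 + D) = +447 − D
Setting this equal to +211 kJ gives D = 236 kJ/mol.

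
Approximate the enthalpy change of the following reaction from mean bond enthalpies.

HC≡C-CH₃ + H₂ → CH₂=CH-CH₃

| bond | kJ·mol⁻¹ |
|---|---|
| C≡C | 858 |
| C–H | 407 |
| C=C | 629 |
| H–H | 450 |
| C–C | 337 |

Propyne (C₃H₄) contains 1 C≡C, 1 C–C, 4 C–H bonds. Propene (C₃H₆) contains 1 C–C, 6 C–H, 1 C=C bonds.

ΔH ≈ −135 kJ

Bonds broken (reactants):
  C≡C: 1 × 858 = 858
  C–C: 1 × 337 = 337
  C–H: 4 × 407 = 1628
  H–H: 1 × 450 = 450
  Σ(broken) = 3273 kJ
Bonds formed (products):
  C–C: 1 × 337 = 337
  C–H: 6 × 407 = 2442
  C=C: 1 × 629 = 629
  Σ(formed) = 3408 kJ
ΔH = Σ(broken) − Σ(formed) = 3273 − 3408 = −135 kJ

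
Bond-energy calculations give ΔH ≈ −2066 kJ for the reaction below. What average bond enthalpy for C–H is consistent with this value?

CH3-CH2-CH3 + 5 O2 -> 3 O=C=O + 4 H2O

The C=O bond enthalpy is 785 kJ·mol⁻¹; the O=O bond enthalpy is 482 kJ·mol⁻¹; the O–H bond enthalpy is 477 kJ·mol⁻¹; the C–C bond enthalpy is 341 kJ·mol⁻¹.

Let D be the C–H bond energy.
Σ(broken) = 2×341 + 8×D + 5×482 = 3092 + 8D
Σ(formed) = 6×785 + 8×477 = 8526
ΔH = Σ(broken) − Σ(formed) = (3092 + 8D) − (8526) = −5434 + 8D
Setting this equal to −2066 kJ gives 8D = 3368, so D = 421 kJ/mol.

D(C–H) ≈ 421 kJ/mol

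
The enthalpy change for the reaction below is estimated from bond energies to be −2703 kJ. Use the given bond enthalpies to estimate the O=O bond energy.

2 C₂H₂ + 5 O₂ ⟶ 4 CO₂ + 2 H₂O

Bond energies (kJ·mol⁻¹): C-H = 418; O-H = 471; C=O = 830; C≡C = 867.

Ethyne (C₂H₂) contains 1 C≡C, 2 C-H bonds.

Let D be the O=O bond energy.
Σ(broken) = 2×867 + 4×418 + 5×D = 3406 + 5D
Σ(formed) = 8×830 + 4×471 = 8524
ΔH = Σ(broken) − Σ(formed) = (3406 + 5D) − (8524) = −5118 + 5D
Setting this equal to −2703 kJ gives 5D = 2415, so D = 483 kJ/mol.

D(O=O) ≈ 483 kJ/mol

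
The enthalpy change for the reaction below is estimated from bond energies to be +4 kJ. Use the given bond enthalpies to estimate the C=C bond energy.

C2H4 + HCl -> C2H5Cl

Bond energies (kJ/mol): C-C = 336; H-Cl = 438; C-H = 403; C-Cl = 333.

Let D be the C=C bond energy.
Σ(broken) = 4×403 + 1×D + 1×438 = 2050 + D
Σ(formed) = 1×336 + 1×333 + 5×403 = 2684
ΔH = Σ(broken) − Σ(formed) = (2050 + D) − (2684) = −634 + D
Setting this equal to +4 kJ gives D = 638 kJ/mol.

D(C=C) ≈ 638 kJ/mol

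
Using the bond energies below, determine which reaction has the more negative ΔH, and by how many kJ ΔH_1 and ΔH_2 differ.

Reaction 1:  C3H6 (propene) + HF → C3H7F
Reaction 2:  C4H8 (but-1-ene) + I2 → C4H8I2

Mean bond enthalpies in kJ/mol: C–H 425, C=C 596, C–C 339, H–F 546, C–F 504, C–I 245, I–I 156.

Reaction 1, by 49 kJ

Reaction 1:
  Bonds broken (reactants):
    C–C: 1 × 339 = 339
    C–H: 6 × 425 = 2550
    C=C: 1 × 596 = 596
    H–F: 1 × 546 = 546
    Σ(broken) = 4031 kJ
  Bonds formed (products):
    C–C: 2 × 339 = 678
    C–F: 1 × 504 = 504
    C–H: 7 × 425 = 2975
    Σ(formed) = 4157 kJ
  ΔH_1 = 4031 − 4157 = −126 kJ
Reaction 2:
  Bonds broken (reactants):
    C–C: 2 × 339 = 678
    C–H: 8 × 425 = 3400
    C=C: 1 × 596 = 596
    I–I: 1 × 156 = 156
    Σ(broken) = 4830 kJ
  Bonds formed (products):
    C–C: 3 × 339 = 1017
    C–H: 8 × 425 = 3400
    C–I: 2 × 245 = 490
    Σ(formed) = 4907 kJ
  ΔH_2 = 4830 − 4907 = −77 kJ
ΔH_1 − ΔH_2 = −49 kJ, so reaction 1 has the more negative ΔH; |ΔH_1 − ΔH_2| = 49 kJ.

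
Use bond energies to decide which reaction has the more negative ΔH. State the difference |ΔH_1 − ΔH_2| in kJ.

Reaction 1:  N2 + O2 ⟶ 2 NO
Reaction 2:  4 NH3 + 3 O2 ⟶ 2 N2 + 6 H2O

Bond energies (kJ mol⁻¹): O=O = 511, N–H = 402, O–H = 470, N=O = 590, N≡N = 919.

Reaction 1:
  Bonds broken (reactants):
    N≡N: 1 × 919 = 919
    O=O: 1 × 511 = 511
    Σ(broken) = 1430 kJ
  Bonds formed (products):
    N=O: 2 × 590 = 1180
    Σ(formed) = 1180 kJ
  ΔH_1 = 1430 − 1180 = +250 kJ
Reaction 2:
  Bonds broken (reactants):
    N–H: 12 × 402 = 4824
    O=O: 3 × 511 = 1533
    Σ(broken) = 6357 kJ
  Bonds formed (products):
    N≡N: 2 × 919 = 1838
    O–H: 12 × 470 = 5640
    Σ(formed) = 7478 kJ
  ΔH_2 = 6357 − 7478 = −1121 kJ
ΔH_1 − ΔH_2 = +1371 kJ, so reaction 2 has the more negative ΔH; |ΔH_1 − ΔH_2| = 1371 kJ.

Reaction 2, by 1371 kJ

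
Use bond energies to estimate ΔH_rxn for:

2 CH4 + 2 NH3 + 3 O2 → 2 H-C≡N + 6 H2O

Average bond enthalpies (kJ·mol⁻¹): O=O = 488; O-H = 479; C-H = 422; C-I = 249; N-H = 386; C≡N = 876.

ΔH ≈ −1188 kJ

Bonds broken (reactants):
  C-H: 8 × 422 = 3376
  N-H: 6 × 386 = 2316
  O=O: 3 × 488 = 1464
  Σ(broken) = 7156 kJ
Bonds formed (products):
  C≡N: 2 × 876 = 1752
  C-H: 2 × 422 = 844
  O-H: 12 × 479 = 5748
  Σ(formed) = 8344 kJ
ΔH = Σ(broken) − Σ(formed) = 7156 − 8344 = −1188 kJ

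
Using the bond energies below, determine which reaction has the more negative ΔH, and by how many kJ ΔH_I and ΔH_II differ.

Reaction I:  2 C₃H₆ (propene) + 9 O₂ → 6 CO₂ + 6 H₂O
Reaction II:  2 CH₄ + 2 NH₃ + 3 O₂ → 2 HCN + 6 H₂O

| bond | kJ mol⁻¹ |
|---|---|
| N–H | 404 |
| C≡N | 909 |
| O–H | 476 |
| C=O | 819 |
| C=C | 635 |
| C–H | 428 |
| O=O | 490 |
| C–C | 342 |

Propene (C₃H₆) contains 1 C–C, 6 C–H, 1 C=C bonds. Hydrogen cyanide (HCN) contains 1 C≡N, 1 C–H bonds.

Reaction I:
  Bonds broken (reactants):
    C–C: 2 × 342 = 684
    C–H: 12 × 428 = 5136
    C=C: 2 × 635 = 1270
    O=O: 9 × 490 = 4410
    Σ(broken) = 11500 kJ
  Bonds formed (products):
    C=O: 12 × 819 = 9828
    O–H: 12 × 476 = 5712
    Σ(formed) = 15540 kJ
  ΔH_I = 11500 − 15540 = −4040 kJ
Reaction II:
  Bonds broken (reactants):
    C–H: 8 × 428 = 3424
    N–H: 6 × 404 = 2424
    O=O: 3 × 490 = 1470
    Σ(broken) = 7318 kJ
  Bonds formed (products):
    C≡N: 2 × 909 = 1818
    C–H: 2 × 428 = 856
    O–H: 12 × 476 = 5712
    Σ(formed) = 8386 kJ
  ΔH_II = 7318 − 8386 = −1068 kJ
ΔH_I − ΔH_II = −2972 kJ, so reaction I has the more negative ΔH; |ΔH_I − ΔH_II| = 2972 kJ.

Reaction I, by 2972 kJ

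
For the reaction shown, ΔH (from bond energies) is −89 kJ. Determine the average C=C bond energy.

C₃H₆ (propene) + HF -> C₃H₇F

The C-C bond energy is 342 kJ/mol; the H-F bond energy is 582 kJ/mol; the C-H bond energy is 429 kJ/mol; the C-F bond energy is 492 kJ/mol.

D(C=C) ≈ 592 kJ/mol

Let D be the C=C bond energy.
Σ(broken) = 1×342 + 6×429 + 1×D + 1×582 = 3498 + D
Σ(formed) = 2×342 + 1×492 + 7×429 = 4179
ΔH = Σ(broken) − Σ(formed) = (3498 + D) − (4179) = −681 + D
Setting this equal to −89 kJ gives D = 592 kJ/mol.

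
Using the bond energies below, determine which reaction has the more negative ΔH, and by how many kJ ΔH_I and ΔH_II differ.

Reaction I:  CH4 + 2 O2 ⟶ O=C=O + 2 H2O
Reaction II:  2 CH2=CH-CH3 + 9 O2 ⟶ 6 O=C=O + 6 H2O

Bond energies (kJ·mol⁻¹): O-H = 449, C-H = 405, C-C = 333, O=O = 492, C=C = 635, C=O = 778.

Reaction I:
  Bonds broken (reactants):
    C-H: 4 × 405 = 1620
    O=O: 2 × 492 = 984
    Σ(broken) = 2604 kJ
  Bonds formed (products):
    C=O: 2 × 778 = 1556
    O-H: 4 × 449 = 1796
    Σ(formed) = 3352 kJ
  ΔH_I = 2604 − 3352 = −748 kJ
Reaction II:
  Bonds broken (reactants):
    C-C: 2 × 333 = 666
    C-H: 12 × 405 = 4860
    C=C: 2 × 635 = 1270
    O=O: 9 × 492 = 4428
    Σ(broken) = 11224 kJ
  Bonds formed (products):
    C=O: 12 × 778 = 9336
    O-H: 12 × 449 = 5388
    Σ(formed) = 14724 kJ
  ΔH_II = 11224 − 14724 = −3500 kJ
ΔH_I − ΔH_II = +2752 kJ, so reaction II has the more negative ΔH; |ΔH_I − ΔH_II| = 2752 kJ.

Reaction II, by 2752 kJ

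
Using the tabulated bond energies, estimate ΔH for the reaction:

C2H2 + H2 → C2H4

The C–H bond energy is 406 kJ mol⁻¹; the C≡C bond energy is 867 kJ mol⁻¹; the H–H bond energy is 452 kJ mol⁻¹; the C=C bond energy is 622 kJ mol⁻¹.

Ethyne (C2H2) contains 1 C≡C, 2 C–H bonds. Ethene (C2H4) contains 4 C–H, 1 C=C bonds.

ΔH ≈ −115 kJ

Bonds broken (reactants):
  C≡C: 1 × 867 = 867
  C–H: 2 × 406 = 812
  H–H: 1 × 452 = 452
  Σ(broken) = 2131 kJ
Bonds formed (products):
  C–H: 4 × 406 = 1624
  C=C: 1 × 622 = 622
  Σ(formed) = 2246 kJ
ΔH = Σ(broken) − Σ(formed) = 2131 − 2246 = −115 kJ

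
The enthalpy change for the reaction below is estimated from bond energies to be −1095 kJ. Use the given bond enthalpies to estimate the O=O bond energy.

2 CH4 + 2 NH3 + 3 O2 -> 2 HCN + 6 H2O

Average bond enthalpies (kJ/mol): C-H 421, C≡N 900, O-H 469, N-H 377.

Let D be the O=O bond energy.
Σ(broken) = 8×421 + 6×377 + 3×D = 5630 + 3D
Σ(formed) = 2×900 + 2×421 + 12×469 = 8270
ΔH = Σ(broken) − Σ(formed) = (5630 + 3D) − (8270) = −2640 + 3D
Setting this equal to −1095 kJ gives 3D = 1545, so D = 515 kJ/mol.

D(O=O) ≈ 515 kJ/mol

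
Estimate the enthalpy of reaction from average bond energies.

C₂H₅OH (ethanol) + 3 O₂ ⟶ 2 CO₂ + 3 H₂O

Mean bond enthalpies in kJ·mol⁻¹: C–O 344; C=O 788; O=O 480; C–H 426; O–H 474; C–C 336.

Bonds broken (reactants):
  C–C: 1 × 336 = 336
  C–H: 5 × 426 = 2130
  C–O: 1 × 344 = 344
  O–H: 1 × 474 = 474
  O=O: 3 × 480 = 1440
  Σ(broken) = 4724 kJ
Bonds formed (products):
  C=O: 4 × 788 = 3152
  O–H: 6 × 474 = 2844
  Σ(formed) = 5996 kJ
ΔH = Σ(broken) − Σ(formed) = 4724 − 5996 = −1272 kJ

ΔH ≈ −1272 kJ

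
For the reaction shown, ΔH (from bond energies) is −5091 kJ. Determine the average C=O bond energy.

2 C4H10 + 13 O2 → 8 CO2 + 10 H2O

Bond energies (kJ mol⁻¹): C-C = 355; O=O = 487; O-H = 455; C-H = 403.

D(C=O) ≈ 782 kJ/mol

Let D be the C=O bond energy.
Σ(broken) = 6×355 + 20×403 + 13×487 = 16521
Σ(formed) = 16×D + 20×455 = 9100 + 16D
ΔH = Σ(broken) − Σ(formed) = (16521) − (9100 + 16D) = +7421 − 16D
Setting this equal to −5091 kJ gives 16D = 12512, so D = 782 kJ/mol.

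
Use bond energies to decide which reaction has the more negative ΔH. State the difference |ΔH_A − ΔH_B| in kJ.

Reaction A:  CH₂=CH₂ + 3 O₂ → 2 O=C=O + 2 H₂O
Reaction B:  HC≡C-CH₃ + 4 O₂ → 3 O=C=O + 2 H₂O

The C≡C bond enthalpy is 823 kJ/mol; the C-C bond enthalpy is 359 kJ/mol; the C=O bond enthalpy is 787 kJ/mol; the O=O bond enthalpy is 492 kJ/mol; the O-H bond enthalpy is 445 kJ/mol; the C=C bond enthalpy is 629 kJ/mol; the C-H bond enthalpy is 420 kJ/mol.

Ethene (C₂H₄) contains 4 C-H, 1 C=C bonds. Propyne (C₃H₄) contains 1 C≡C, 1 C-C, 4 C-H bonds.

Reaction A:
  Bonds broken (reactants):
    C-H: 4 × 420 = 1680
    C=C: 1 × 629 = 629
    O=O: 3 × 492 = 1476
    Σ(broken) = 3785 kJ
  Bonds formed (products):
    C=O: 4 × 787 = 3148
    O-H: 4 × 445 = 1780
    Σ(formed) = 4928 kJ
  ΔH_A = 3785 − 4928 = −1143 kJ
Reaction B:
  Bonds broken (reactants):
    C≡C: 1 × 823 = 823
    C-C: 1 × 359 = 359
    C-H: 4 × 420 = 1680
    O=O: 4 × 492 = 1968
    Σ(broken) = 4830 kJ
  Bonds formed (products):
    C=O: 6 × 787 = 4722
    O-H: 4 × 445 = 1780
    Σ(formed) = 6502 kJ
  ΔH_B = 4830 − 6502 = −1672 kJ
ΔH_A − ΔH_B = +529 kJ, so reaction B has the more negative ΔH; |ΔH_A − ΔH_B| = 529 kJ.

Reaction B, by 529 kJ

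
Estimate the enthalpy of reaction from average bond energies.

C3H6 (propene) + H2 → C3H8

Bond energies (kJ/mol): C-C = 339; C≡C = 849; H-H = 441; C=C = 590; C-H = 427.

ΔH ≈ −162 kJ

Bonds broken (reactants):
  C-C: 1 × 339 = 339
  C-H: 6 × 427 = 2562
  C=C: 1 × 590 = 590
  H-H: 1 × 441 = 441
  Σ(broken) = 3932 kJ
Bonds formed (products):
  C-C: 2 × 339 = 678
  C-H: 8 × 427 = 3416
  Σ(formed) = 4094 kJ
ΔH = Σ(broken) − Σ(formed) = 3932 − 4094 = −162 kJ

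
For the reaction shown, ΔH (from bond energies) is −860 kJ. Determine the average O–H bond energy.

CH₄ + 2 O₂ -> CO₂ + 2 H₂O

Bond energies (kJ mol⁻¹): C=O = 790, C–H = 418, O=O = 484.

D(O–H) ≈ 480 kJ/mol

Let D be the O–H bond energy.
Σ(broken) = 4×418 + 2×484 = 2640
Σ(formed) = 2×790 + 4×D = 1580 + 4D
ΔH = Σ(broken) − Σ(formed) = (2640) − (1580 + 4D) = +1060 − 4D
Setting this equal to −860 kJ gives 4D = 1920, so D = 480 kJ/mol.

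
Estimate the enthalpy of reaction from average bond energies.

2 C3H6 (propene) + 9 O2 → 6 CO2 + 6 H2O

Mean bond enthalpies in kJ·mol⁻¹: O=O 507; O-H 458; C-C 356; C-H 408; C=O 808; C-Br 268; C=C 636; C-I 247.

Bonds broken (reactants):
  C-C: 2 × 356 = 712
  C-H: 12 × 408 = 4896
  C=C: 2 × 636 = 1272
  O=O: 9 × 507 = 4563
  Σ(broken) = 11443 kJ
Bonds formed (products):
  C=O: 12 × 808 = 9696
  O-H: 12 × 458 = 5496
  Σ(formed) = 15192 kJ
ΔH = Σ(broken) − Σ(formed) = 11443 − 15192 = −3749 kJ

ΔH ≈ −3749 kJ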